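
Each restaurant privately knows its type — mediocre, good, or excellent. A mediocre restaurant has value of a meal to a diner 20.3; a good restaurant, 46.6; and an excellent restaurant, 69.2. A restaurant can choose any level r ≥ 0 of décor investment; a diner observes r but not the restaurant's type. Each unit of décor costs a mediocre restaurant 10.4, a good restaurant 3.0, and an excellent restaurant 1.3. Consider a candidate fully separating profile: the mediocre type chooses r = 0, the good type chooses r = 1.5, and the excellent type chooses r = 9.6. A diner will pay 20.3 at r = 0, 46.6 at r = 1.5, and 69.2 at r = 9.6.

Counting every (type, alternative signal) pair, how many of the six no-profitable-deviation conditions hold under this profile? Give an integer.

Excellent (own payoff 69.2 − 1.3×9.6 = 56.72): to r=0 gives 20.3 → no gain ✓; to r=1.5 gives 46.6 − 1.3×1.5 = 44.65 → no gain ✓.
Good (own payoff 46.6 − 3.0×1.5 = 42.1): to r=0 gives 20.3 → no gain ✓; to r=9.6 gives 69.2 − 3.0×9.6 = 40.4 → no gain ✓.
Mediocre (own payoff 20.3): to r=1.5 gives 46.6 − 10.4×1.5 = 31 → profitable ✗; to r=9.6 gives 69.2 − 10.4×9.6 = -30.64 → no gain ✓.
5 of the 6 constraints hold; not an equilibrium.

5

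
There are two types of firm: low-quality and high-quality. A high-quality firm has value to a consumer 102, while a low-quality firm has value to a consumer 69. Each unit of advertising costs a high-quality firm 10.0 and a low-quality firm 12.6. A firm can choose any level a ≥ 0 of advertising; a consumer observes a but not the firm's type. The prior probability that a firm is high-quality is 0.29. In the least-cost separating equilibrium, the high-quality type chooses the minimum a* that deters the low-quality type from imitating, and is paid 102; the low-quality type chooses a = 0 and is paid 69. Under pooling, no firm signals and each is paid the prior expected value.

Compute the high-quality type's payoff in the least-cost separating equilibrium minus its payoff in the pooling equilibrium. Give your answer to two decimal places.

Least-cost separating signal: a* solves 69 = 102 − 12.6·a*, so a* = (102 − 69)/12.6 ≈ 2.6190.
High-quality type's separating payoff: 102 − 10.0 × a* = 102 − 10.0 × (102 − 69)/12.6 = 102 − 330/12.6 ≈ 75.8095.
Pooling payoff: 0.29 × 102 + 0.71 × 69 = 78.57.
Difference: 75.8095 − 78.57 = -2.7605, i.e. -2.76 to two decimal places.
The high-quality type would prefer the pooling outcome.

-2.76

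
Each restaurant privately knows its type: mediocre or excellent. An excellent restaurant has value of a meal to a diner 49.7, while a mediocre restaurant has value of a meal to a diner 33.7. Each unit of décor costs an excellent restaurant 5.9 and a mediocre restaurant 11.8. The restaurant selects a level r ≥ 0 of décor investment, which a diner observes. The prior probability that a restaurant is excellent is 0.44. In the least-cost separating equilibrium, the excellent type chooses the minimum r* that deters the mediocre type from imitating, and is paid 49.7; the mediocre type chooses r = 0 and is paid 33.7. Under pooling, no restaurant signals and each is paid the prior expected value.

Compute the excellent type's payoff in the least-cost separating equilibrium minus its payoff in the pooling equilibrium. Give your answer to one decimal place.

1.0

Least-cost separating signal: r* solves 33.7 = 49.7 − 11.8·r*, so r* = (49.7 − 33.7)/11.8 ≈ 1.3559.
Excellent type's separating payoff: 49.7 − 5.9 × r* = 49.7 − 5.9 × (49.7 − 33.7)/11.8 = 49.7 − 94.4/11.8 = 41.7.
Pooling payoff: 0.44 × 49.7 + 0.56 × 33.7 = 40.74.
Difference: 41.7 − 40.74 = 0.96, i.e. 1.0 to one decimal place.
The excellent type prefers to separate.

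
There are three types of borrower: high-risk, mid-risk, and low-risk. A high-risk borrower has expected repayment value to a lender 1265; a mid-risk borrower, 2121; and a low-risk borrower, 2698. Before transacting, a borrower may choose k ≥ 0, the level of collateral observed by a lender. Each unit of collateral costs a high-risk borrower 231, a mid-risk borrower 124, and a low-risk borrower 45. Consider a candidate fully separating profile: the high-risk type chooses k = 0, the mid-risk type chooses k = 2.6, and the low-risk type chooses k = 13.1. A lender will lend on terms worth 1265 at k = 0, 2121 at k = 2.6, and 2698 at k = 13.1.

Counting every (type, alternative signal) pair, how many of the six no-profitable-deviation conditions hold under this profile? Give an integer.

Low-risk (own payoff 2698 − 45×13.1 = 2108.5): to k=0 gives 1265 → no gain ✓; to k=2.6 gives 2121 − 45×2.6 = 2004 → no gain ✓.
High-risk (own payoff 1265): to k=2.6 gives 2121 − 231×2.6 = 1520.4 → profitable ✗; to k=13.1 gives 2698 − 231×13.1 = -328.1 → no gain ✓.
Mid-risk (own payoff 2121 − 124×2.6 = 1798.6): to k=0 gives 1265 → no gain ✓; to k=13.1 gives 2698 − 124×13.1 = 1073.6 → no gain ✓.
5 of the 6 constraints hold; not an equilibrium.

5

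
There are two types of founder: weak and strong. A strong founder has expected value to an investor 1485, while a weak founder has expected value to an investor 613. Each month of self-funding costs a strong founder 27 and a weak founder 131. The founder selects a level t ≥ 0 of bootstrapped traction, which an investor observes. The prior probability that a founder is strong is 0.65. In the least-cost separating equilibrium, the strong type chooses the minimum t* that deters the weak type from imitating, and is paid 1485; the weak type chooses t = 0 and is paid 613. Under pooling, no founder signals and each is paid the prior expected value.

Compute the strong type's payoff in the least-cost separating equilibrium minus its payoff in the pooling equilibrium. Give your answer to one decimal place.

125.5

Least-cost separating signal: t* solves 613 = 1485 − 131·t*, so t* = (1485 − 613)/131 ≈ 6.6565.
Strong type's separating payoff: 1485 − 27 × t* = 1485 − 27 × (1485 − 613)/131 = 1485 − 23544/131 ≈ 1305.275.
Pooling payoff: 0.65 × 1485 + 0.35 × 613 = 1179.8.
Difference: 1305.275 − 1179.8 = 125.475, i.e. 125.5 to one decimal place.
The strong type prefers to separate.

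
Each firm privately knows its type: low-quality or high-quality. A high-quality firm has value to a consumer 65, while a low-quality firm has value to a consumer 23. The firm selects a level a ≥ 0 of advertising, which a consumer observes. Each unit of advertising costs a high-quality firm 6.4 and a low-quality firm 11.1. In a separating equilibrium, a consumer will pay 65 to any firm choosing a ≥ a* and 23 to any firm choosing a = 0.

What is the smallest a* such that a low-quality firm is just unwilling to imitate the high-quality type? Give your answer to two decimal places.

A low-quality firm choosing a = 0 receives 23.
Imitating at a* instead would pay 65 at cost 11.1·a*, netting 65 − 11.1·a*.
Indifference: 23 = 65 − 11.1·a*, so a* = (65 − 23) / 11.1 ≈ 3.78.
This is the low-quality type's binding incentive-compatibility constraint; any a ≥ 3.78 sustains separation on that side.

3.78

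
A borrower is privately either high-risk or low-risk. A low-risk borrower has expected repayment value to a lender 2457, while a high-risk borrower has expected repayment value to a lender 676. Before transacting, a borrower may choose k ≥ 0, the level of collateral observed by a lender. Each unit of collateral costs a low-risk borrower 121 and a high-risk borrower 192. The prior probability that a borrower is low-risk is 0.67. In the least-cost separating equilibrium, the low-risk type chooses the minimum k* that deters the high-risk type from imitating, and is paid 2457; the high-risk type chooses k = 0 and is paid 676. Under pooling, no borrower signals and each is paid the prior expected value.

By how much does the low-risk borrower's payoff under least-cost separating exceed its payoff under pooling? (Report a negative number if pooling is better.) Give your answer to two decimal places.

-534.67

Least-cost separating signal: k* solves 676 = 2457 − 192·k*, so k* = (2457 − 676)/192 ≈ 9.2760.
Low-risk type's separating payoff: 2457 − 121 × k* = 2457 − 121 × (2457 − 676)/192 = 2457 − 215501/192 ≈ 1334.5990.
Pooling payoff: 0.67 × 2457 + 0.33 × 676 = 1869.27.
Difference: 1334.5990 − 1869.27 = -534.671, i.e. -534.67 to two decimal places.
The low-risk type would prefer the pooling outcome.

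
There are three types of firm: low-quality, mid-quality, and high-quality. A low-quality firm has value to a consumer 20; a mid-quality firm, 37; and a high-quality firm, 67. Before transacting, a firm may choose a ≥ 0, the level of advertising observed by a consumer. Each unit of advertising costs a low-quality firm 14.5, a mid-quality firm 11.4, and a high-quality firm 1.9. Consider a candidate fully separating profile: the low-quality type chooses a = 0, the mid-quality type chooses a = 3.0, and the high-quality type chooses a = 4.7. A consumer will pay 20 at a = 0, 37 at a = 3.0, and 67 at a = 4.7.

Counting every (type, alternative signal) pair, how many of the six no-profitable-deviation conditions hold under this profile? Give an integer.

High-quality (own payoff 67 − 1.9×4.7 = 58.07): to a=0 gives 20 → no gain ✓; to a=3.0 gives 37 − 1.9×3.0 = 31.3 → no gain ✓.
Mid-quality (own payoff 37 − 11.4×3.0 = 2.8): to a=0 gives 20 → profitable ✗; to a=4.7 gives 67 − 11.4×4.7 = 13.42 → profitable ✗.
Low-quality (own payoff 20): to a=3.0 gives 37 − 14.5×3.0 = -6.5 → no gain ✓; to a=4.7 gives 67 − 14.5×4.7 = -1.15 → no gain ✓.
4 of the 6 constraints hold; not an equilibrium.

4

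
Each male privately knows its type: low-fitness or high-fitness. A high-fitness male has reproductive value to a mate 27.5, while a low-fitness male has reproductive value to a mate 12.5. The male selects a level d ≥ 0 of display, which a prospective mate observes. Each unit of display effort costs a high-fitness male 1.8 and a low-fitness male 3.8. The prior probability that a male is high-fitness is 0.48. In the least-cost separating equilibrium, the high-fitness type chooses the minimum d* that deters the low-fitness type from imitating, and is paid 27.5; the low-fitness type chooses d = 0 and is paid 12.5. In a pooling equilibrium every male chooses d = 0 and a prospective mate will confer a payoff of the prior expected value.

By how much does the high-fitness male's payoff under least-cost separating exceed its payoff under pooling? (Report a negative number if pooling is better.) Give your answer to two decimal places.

Least-cost separating signal: d* solves 12.5 = 27.5 − 3.8·d*, so d* = (27.5 − 12.5)/3.8 ≈ 3.9474.
High-fitness type's separating payoff: 27.5 − 1.8 × d* = 27.5 − 1.8 × (27.5 − 12.5)/3.8 = 27.5 − 27/3.8 ≈ 20.3947.
Pooling payoff: 0.48 × 27.5 + 0.52 × 12.5 = 19.7.
Difference: 20.3947 − 19.7 = 0.6947, i.e. 0.69 to two decimal places.
The high-fitness type prefers to separate.

0.69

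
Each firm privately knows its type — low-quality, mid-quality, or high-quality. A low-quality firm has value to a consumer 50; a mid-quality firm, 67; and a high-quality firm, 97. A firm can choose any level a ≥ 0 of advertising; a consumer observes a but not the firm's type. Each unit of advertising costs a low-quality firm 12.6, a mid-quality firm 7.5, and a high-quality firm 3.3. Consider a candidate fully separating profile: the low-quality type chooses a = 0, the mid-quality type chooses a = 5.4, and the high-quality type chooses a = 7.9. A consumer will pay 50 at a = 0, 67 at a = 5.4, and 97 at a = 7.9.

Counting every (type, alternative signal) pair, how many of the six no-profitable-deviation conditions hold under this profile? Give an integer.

4

Low-quality (own payoff 50): to a=5.4 gives 67 − 12.6×5.4 = -1.04 → no gain ✓; to a=7.9 gives 97 − 12.6×7.9 = -2.54 → no gain ✓.
Mid-quality (own payoff 67 − 7.5×5.4 = 26.5): to a=0 gives 50 → profitable ✗; to a=7.9 gives 97 − 7.5×7.9 = 37.75 → profitable ✗.
High-quality (own payoff 97 − 3.3×7.9 = 70.93): to a=0 gives 50 → no gain ✓; to a=5.4 gives 67 − 3.3×5.4 = 49.18 → no gain ✓.
4 of the 6 constraints hold; not an equilibrium.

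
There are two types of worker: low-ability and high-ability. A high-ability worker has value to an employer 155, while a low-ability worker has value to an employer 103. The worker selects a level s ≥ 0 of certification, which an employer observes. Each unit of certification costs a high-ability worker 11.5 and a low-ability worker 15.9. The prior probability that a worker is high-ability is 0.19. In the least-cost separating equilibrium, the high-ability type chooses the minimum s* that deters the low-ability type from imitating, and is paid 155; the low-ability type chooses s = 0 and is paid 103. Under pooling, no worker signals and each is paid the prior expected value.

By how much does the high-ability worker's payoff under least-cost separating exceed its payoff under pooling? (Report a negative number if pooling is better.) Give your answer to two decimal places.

4.51

Least-cost separating signal: s* solves 103 = 155 − 15.9·s*, so s* = (155 − 103)/15.9 ≈ 3.2704.
High-ability type's separating payoff: 155 − 11.5 × s* = 155 − 11.5 × (155 − 103)/15.9 = 155 − 598/15.9 ≈ 117.3899.
Pooling payoff: 0.19 × 155 + 0.81 × 103 = 112.88.
Difference: 117.3899 − 112.88 = 4.5099, i.e. 4.51 to two decimal places.
The high-ability type prefers to separate.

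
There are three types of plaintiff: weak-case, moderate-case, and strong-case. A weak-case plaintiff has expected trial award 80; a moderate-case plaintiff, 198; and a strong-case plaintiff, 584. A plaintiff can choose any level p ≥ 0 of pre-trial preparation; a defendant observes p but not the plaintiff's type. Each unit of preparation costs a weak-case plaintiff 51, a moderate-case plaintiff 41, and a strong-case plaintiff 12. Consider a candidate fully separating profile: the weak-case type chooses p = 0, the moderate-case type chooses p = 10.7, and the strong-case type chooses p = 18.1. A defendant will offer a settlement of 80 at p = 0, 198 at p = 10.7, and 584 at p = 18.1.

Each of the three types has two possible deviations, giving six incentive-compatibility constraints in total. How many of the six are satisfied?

Weak-case (own payoff 80): to p=10.7 gives 198 − 51×10.7 = -347.7 → no gain ✓; to p=18.1 gives 584 − 51×18.1 = -339.1 → no gain ✓.
Moderate-case (own payoff 198 − 41×10.7 = -240.7): to p=0 gives 80 → profitable ✗; to p=18.1 gives 584 − 41×18.1 = -158.1 → profitable ✗.
Strong-case (own payoff 584 − 12×18.1 = 366.8): to p=0 gives 80 → no gain ✓; to p=10.7 gives 198 − 12×10.7 = 69.6 → no gain ✓.
4 of the 6 constraints hold; not an equilibrium.

4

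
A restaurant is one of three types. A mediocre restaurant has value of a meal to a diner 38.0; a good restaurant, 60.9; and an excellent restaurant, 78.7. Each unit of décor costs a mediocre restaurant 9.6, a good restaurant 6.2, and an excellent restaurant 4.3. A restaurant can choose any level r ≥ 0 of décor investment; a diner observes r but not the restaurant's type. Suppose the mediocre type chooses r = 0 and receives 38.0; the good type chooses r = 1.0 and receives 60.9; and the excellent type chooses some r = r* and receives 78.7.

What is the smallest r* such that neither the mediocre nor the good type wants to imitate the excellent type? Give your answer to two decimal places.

4.24

Good type (on-path payoff 60.9 − 6.2×1.0 = 54.7) won't mimic when 54.7 ≥ 78.7 − 6.2·r*, i.e. r* ≥ 3.87.
Mediocre type (on-path payoff 38.0) won't mimic when 38.0 ≥ 78.7 − 9.6·r*, i.e. r* ≥ 4.24.
Both must hold, so r* = max(4.24, 3.87) = 4.24. The mediocre type's constraint binds.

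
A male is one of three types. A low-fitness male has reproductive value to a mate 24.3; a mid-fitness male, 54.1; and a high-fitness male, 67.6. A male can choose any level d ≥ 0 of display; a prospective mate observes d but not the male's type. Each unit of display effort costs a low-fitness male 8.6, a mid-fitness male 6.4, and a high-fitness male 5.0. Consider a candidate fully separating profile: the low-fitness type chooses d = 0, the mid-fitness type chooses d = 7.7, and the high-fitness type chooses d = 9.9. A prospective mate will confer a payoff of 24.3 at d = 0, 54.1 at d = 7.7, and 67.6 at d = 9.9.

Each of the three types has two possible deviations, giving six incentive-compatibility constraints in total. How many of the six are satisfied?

4

High-fitness (own payoff 67.6 − 5.0×9.9 = 18.1): to d=0 gives 24.3 → profitable ✗; to d=7.7 gives 54.1 − 5.0×7.7 = 15.6 → no gain ✓.
Low-fitness (own payoff 24.3): to d=7.7 gives 54.1 − 8.6×7.7 = -12.12 → no gain ✓; to d=9.9 gives 67.6 − 8.6×9.9 = -17.54 → no gain ✓.
Mid-fitness (own payoff 54.1 − 6.4×7.7 = 4.82): to d=0 gives 24.3 → profitable ✗; to d=9.9 gives 67.6 − 6.4×9.9 = 4.24 → no gain ✓.
4 of the 6 constraints hold; not an equilibrium.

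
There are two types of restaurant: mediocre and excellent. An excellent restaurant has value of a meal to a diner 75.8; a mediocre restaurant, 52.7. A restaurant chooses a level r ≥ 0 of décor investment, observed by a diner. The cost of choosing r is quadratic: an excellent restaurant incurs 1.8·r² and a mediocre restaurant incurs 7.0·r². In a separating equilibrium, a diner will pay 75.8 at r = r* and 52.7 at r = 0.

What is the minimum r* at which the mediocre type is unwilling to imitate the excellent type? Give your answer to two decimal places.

The mediocre type at r = 0 receives 52.7; imitating at r* yields 75.8 − 7.0·r*².
Indifference: 52.7 = 75.8 − 7.0·r*², so r*² = (75.8 − 52.7) / 7.0 = 3.3.
r* = √3.3 ≈ 1.82.

1.82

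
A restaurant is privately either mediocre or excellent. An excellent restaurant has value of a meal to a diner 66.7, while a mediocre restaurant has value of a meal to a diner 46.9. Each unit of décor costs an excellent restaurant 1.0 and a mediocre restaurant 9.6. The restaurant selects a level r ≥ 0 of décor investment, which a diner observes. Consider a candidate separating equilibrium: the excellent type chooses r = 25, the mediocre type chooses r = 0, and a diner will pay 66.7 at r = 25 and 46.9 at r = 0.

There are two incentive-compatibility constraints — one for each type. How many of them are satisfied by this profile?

1

Mediocre type: stay at 0 → 46.9; mimic → 66.7 − 9.6 × 25 = -173.3. IC holds (46.9 ≥ -173.3).
Excellent type: signal → 66.7 − 1.0 × 25 = 41.7; deviate to 0 → 46.9. IC fails (41.7 < 46.9).
1 of 2 constraints hold, so this profile is not an equilibrium.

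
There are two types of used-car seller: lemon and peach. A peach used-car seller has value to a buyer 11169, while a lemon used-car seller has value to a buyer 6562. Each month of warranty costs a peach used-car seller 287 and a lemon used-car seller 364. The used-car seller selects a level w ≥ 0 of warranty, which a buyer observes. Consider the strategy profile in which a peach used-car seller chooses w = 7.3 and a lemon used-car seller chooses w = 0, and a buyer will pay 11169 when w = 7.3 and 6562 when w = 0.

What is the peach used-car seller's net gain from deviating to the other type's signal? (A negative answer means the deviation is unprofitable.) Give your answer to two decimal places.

-2511.90

Playing w = 7.3 the peach used-car seller receives 11169 − 287 × 7.3 = 9073.9.
Deviating to w = 0 yields 6562 instead.
Gain from deviating: 6562 − 9073.9 = -2511.90.
The gain is negative, so the peach type's incentive-compatibility constraint is satisfied.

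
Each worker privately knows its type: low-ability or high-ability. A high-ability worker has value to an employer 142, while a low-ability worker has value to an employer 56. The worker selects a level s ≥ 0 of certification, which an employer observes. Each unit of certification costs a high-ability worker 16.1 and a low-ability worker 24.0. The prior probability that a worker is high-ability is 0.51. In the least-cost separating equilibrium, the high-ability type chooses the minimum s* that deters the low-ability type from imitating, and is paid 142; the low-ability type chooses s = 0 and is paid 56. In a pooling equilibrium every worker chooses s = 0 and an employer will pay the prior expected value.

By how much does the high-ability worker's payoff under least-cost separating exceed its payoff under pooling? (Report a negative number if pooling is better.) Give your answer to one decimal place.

-15.6

Least-cost separating signal: s* solves 56 = 142 − 24.0·s*, so s* = (142 − 56)/24.0 ≈ 3.5833.
High-ability type's separating payoff: 142 − 16.1 × s* = 142 − 16.1 × (142 − 56)/24.0 = 142 − 1384.6/24.0 ≈ 84.308.
Pooling payoff: 0.51 × 142 + 0.49 × 56 = 99.86.
Difference: 84.308 − 99.86 = -15.552, i.e. -15.6 to one decimal place.
The high-ability type would prefer the pooling outcome.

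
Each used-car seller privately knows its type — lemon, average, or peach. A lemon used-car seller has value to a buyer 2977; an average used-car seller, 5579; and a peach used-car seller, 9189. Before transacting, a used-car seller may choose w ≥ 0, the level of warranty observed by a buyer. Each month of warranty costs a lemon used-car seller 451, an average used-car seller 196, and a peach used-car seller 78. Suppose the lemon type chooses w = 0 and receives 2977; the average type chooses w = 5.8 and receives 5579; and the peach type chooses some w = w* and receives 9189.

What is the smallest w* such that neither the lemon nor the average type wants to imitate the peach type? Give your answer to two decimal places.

Average type (on-path payoff 5579 − 196×5.8 = 4442.2) won't mimic when 4442.2 ≥ 9189 − 196·w*, i.e. w* ≥ 24.22.
Lemon type (on-path payoff 2977) won't mimic when 2977 ≥ 9189 − 451·w*, i.e. w* ≥ 13.77.
Both must hold, so w* = max(13.77, 24.22) = 24.22. The average type's constraint binds.

24.22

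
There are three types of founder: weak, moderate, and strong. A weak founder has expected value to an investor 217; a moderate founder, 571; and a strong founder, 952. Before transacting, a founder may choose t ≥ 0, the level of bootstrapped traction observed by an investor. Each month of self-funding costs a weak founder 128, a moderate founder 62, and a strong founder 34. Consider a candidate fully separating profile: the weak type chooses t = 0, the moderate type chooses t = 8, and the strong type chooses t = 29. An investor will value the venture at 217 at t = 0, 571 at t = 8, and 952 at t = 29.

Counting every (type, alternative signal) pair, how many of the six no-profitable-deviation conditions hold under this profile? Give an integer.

Weak (own payoff 217): to t=8 gives 571 − 128×8 = -453 → no gain ✓; to t=29 gives 952 − 128×29 = -2760 → no gain ✓.
Strong (own payoff 952 − 34×29 = -34): to t=0 gives 217 → profitable ✗; to t=8 gives 571 − 34×8 = 299 → profitable ✗.
Moderate (own payoff 571 − 62×8 = 75): to t=0 gives 217 → profitable ✗; to t=29 gives 952 − 62×29 = -846 → no gain ✓.
3 of the 6 constraints hold; not an equilibrium.

3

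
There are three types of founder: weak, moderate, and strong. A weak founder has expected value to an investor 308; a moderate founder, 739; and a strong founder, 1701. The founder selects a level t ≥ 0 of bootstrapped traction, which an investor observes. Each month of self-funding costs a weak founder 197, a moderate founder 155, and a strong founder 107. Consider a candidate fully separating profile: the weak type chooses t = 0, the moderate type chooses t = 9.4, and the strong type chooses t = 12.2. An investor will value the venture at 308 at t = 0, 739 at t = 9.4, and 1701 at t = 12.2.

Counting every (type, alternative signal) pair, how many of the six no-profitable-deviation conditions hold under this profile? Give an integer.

Weak (own payoff 308): to t=9.4 gives 739 − 197×9.4 = -1112.8 → no gain ✓; to t=12.2 gives 1701 − 197×12.2 = -702.4 → no gain ✓.
Moderate (own payoff 739 − 155×9.4 = -718): to t=0 gives 308 → profitable ✗; to t=12.2 gives 1701 − 155×12.2 = -190 → profitable ✗.
Strong (own payoff 1701 − 107×12.2 = 395.6): to t=0 gives 308 → no gain ✓; to t=9.4 gives 739 − 107×9.4 = -266.8 → no gain ✓.
4 of the 6 constraints hold; not an equilibrium.

4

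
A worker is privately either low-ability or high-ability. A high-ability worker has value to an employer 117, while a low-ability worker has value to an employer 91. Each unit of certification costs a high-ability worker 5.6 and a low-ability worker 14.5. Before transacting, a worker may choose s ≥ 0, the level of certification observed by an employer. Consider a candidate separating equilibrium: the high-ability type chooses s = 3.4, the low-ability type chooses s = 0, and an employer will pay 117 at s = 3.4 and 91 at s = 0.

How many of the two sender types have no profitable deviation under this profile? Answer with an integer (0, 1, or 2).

Low-ability type: stay at 0 → 91; mimic → 117 − 14.5 × 3.4 = 67.7. IC holds (91 ≥ 67.7).
High-ability type: signal → 117 − 5.6 × 3.4 = 97.96; deviate to 0 → 91. IC holds (97.96 ≥ 91).
2 of 2 constraints hold, so this is a separating equilibrium.

2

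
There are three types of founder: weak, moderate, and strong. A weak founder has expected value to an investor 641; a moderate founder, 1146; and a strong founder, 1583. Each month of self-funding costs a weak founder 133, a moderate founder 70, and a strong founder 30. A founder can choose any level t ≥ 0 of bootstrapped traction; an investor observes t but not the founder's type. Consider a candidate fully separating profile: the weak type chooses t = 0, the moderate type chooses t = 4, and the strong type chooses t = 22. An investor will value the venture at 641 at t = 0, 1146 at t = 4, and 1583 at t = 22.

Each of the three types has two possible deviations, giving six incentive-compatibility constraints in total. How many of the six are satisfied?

Weak (own payoff 641): to t=4 gives 1146 − 133×4 = 614 → no gain ✓; to t=22 gives 1583 − 133×22 = -1343 → no gain ✓.
Moderate (own payoff 1146 − 70×4 = 866): to t=0 gives 641 → no gain ✓; to t=22 gives 1583 − 70×22 = 43 → no gain ✓.
Strong (own payoff 1583 − 30×22 = 923): to t=0 gives 641 → no gain ✓; to t=4 gives 1146 − 30×4 = 1026 → profitable ✗.
5 of the 6 constraints hold; not an equilibrium.

5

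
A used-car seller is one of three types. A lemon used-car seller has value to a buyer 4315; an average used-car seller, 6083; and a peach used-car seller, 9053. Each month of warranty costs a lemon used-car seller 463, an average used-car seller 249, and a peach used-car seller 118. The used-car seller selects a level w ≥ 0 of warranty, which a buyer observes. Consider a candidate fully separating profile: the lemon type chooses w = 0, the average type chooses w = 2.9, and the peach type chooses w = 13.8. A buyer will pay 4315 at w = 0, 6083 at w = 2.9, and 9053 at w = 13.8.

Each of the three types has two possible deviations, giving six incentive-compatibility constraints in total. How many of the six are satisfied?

Lemon (own payoff 4315): to w=2.9 gives 6083 − 463×2.9 = 4740.3 → profitable ✗; to w=13.8 gives 9053 − 463×13.8 = 2663.6 → no gain ✓.
Average (own payoff 6083 − 249×2.9 = 5360.9): to w=0 gives 4315 → no gain ✓; to w=13.8 gives 9053 − 249×13.8 = 5616.8 → profitable ✗.
Peach (own payoff 9053 − 118×13.8 = 7424.6): to w=0 gives 4315 → no gain ✓; to w=2.9 gives 6083 − 118×2.9 = 5740.8 → no gain ✓.
4 of the 6 constraints hold; not an equilibrium.

4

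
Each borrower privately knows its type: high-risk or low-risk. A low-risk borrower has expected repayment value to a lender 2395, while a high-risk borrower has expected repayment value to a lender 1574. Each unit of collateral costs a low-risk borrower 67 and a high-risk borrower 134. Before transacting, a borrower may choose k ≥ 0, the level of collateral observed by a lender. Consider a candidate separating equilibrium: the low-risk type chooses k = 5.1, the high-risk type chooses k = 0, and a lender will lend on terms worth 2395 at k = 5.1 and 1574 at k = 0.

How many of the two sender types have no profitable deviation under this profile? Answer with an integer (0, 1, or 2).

1

Low-risk type: signal → 2395 − 67 × 5.1 = 2053.3; deviate to 0 → 1574. IC holds (2053.3 ≥ 1574).
High-risk type: stay at 0 → 1574; mimic → 2395 − 134 × 5.1 = 1711.6. IC fails (1574 < 1711.6).
1 of 2 constraints hold, so this profile is not an equilibrium.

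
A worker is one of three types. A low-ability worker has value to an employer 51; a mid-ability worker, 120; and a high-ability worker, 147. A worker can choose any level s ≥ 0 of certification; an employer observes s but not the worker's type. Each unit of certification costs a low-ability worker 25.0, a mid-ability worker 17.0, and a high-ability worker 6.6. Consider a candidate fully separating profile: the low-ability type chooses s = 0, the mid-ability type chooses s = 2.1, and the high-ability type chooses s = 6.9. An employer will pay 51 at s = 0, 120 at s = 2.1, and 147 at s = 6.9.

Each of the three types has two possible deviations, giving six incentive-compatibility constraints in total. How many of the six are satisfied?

High-ability (own payoff 147 − 6.6×6.9 = 101.46): to s=0 gives 51 → no gain ✓; to s=2.1 gives 120 − 6.6×2.1 = 106.14 → profitable ✗.
Low-ability (own payoff 51): to s=2.1 gives 120 − 25.0×2.1 = 67.5 → profitable ✗; to s=6.9 gives 147 − 25.0×6.9 = -25.5 → no gain ✓.
Mid-ability (own payoff 120 − 17.0×2.1 = 84.3): to s=0 gives 51 → no gain ✓; to s=6.9 gives 147 − 17.0×6.9 = 29.7 → no gain ✓.
4 of the 6 constraints hold; not an equilibrium.

4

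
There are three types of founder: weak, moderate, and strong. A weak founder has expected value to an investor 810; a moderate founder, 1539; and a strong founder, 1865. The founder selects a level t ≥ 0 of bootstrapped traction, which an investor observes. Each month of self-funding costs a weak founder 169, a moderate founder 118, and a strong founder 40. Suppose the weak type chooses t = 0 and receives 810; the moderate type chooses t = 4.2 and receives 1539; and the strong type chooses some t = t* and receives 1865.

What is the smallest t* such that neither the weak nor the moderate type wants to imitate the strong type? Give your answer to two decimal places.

6.96

Weak type (on-path payoff 810) won't mimic when 810 ≥ 1865 − 169·t*, i.e. t* ≥ 6.24.
Moderate type (on-path payoff 1539 − 118×4.2 = 1043.4) won't mimic when 1043.4 ≥ 1865 − 118·t*, i.e. t* ≥ 6.96.
Both must hold, so t* = max(6.24, 6.96) = 6.96. The moderate type's constraint binds.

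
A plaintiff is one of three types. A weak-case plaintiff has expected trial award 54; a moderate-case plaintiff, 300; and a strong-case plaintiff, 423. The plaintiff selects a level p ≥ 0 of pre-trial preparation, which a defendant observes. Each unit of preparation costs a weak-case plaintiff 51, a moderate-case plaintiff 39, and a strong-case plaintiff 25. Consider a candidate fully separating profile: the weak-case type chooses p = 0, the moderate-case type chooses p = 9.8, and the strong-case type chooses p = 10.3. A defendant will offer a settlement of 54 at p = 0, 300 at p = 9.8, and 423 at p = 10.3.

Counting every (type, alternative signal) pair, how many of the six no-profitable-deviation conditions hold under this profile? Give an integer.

4

Moderate-case (own payoff 300 − 39×9.8 = -82.2): to p=0 gives 54 → profitable ✗; to p=10.3 gives 423 − 39×10.3 = 21.3 → profitable ✗.
Strong-case (own payoff 423 − 25×10.3 = 165.5): to p=0 gives 54 → no gain ✓; to p=9.8 gives 300 − 25×9.8 = 55 → no gain ✓.
Weak-case (own payoff 54): to p=9.8 gives 300 − 51×9.8 = -199.8 → no gain ✓; to p=10.3 gives 423 − 51×10.3 = -102.3 → no gain ✓.
4 of the 6 constraints hold; not an equilibrium.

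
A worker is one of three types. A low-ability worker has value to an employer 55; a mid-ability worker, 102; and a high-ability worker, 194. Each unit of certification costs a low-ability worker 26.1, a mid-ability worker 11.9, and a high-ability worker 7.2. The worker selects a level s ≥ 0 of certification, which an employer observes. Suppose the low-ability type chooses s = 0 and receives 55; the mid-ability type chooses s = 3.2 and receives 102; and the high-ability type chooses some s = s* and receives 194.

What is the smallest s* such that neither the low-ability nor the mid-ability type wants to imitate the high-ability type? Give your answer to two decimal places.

10.93

Low-ability type (on-path payoff 55) won't mimic when 55 ≥ 194 − 26.1·s*, i.e. s* ≥ 5.33.
Mid-ability type (on-path payoff 102 − 11.9×3.2 = 63.92) won't mimic when 63.92 ≥ 194 − 11.9·s*, i.e. s* ≥ 10.93.
Both must hold, so s* = max(5.33, 10.93) = 10.93. The mid-ability type's constraint binds.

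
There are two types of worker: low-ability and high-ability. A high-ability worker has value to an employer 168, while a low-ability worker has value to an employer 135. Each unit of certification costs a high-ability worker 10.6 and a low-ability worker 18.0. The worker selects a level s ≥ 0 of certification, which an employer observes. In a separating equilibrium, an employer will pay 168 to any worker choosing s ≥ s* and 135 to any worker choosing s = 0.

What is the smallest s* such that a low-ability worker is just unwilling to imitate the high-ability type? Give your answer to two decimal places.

A low-ability worker choosing s = 0 receives 135.
Imitating at s* instead would pay 168 at cost 18.0·s*, netting 168 − 18.0·s*.
Indifference: 135 = 168 − 18.0·s*, so s* = (168 − 135) / 18.0 ≈ 1.83.
This is the low-ability type's binding incentive-compatibility constraint; any s ≥ 1.83 sustains separation on that side.

1.83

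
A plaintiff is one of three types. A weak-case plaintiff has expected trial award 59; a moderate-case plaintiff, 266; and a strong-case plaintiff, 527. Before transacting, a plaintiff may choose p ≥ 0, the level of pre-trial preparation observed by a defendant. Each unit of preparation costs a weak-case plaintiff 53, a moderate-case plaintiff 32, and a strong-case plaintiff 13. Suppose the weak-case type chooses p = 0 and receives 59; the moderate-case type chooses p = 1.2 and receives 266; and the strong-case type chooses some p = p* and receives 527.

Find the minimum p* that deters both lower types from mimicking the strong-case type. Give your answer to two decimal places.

Moderate-case type (on-path payoff 266 − 32×1.2 = 227.6) won't mimic when 227.6 ≥ 527 − 32·p*, i.e. p* ≥ 9.36.
Weak-case type (on-path payoff 59) won't mimic when 59 ≥ 527 − 53·p*, i.e. p* ≥ 8.83.
Both must hold, so p* = max(8.83, 9.36) = 9.36. The moderate-case type's constraint binds.

9.36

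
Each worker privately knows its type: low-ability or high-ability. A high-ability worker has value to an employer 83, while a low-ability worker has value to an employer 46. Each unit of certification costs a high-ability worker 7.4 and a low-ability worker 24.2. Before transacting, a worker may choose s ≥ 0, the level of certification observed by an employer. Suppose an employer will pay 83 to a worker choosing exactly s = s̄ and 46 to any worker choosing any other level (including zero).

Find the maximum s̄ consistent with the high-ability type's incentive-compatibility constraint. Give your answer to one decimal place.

Choosing s̄ yields the high-ability type 83 − 7.4·s̄; choosing zero yields 46.
The high-ability type is indifferent at 83 − 7.4·s̄ = 46, i.e. s̄ = (83 − 46) / 7.4 = 5.0.
For any s̄ above 5.0 the high-ability type would rather pool at zero, so separation collapses.

5.0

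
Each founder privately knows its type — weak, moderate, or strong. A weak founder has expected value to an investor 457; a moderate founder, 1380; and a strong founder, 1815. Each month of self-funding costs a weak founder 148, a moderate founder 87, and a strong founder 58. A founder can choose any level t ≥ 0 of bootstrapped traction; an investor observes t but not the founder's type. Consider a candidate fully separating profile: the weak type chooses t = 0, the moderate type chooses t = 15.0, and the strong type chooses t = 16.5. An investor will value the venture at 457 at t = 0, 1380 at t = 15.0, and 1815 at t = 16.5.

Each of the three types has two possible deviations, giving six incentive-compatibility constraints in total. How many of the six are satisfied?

4

Moderate (own payoff 1380 − 87×15.0 = 75): to t=0 gives 457 → profitable ✗; to t=16.5 gives 1815 − 87×16.5 = 379.5 → profitable ✗.
Strong (own payoff 1815 − 58×16.5 = 858): to t=0 gives 457 → no gain ✓; to t=15.0 gives 1380 − 58×15.0 = 510 → no gain ✓.
Weak (own payoff 457): to t=15.0 gives 1380 − 148×15.0 = -840 → no gain ✓; to t=16.5 gives 1815 − 148×16.5 = -627 → no gain ✓.
4 of the 6 constraints hold; not an equilibrium.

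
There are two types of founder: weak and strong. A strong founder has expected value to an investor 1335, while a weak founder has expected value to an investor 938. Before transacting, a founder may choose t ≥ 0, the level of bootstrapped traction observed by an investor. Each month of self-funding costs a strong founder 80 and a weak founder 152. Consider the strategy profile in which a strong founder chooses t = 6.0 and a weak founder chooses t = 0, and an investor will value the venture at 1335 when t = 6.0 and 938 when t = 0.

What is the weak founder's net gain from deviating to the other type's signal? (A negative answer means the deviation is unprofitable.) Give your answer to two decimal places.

-515.00

Playing t = 0 the weak founder receives 938.
Deviating to t = 6.0 brings payment 1335 at cost 152 × 6.0 = 912, netting 423.
Gain from deviating: 423 − 938 = -515.00.
The gain is negative, so the weak type's incentive-compatibility constraint is satisfied.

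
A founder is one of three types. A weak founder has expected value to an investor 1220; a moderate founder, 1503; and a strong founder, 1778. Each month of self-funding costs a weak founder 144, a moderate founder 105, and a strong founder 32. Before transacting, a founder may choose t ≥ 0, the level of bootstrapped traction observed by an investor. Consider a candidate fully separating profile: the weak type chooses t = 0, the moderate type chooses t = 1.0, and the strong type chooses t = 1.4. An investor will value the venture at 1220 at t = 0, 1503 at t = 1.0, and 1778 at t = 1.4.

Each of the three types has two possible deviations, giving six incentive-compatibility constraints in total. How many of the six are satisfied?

3

Moderate (own payoff 1503 − 105×1.0 = 1398): to t=0 gives 1220 → no gain ✓; to t=1.4 gives 1778 − 105×1.4 = 1631 → profitable ✗.
Weak (own payoff 1220): to t=1.0 gives 1503 − 144×1.0 = 1359 → profitable ✗; to t=1.4 gives 1778 − 144×1.4 = 1576.4 → profitable ✗.
Strong (own payoff 1778 − 32×1.4 = 1733.2): to t=0 gives 1220 → no gain ✓; to t=1.0 gives 1503 − 32×1.0 = 1471 → no gain ✓.
3 of the 6 constraints hold; not an equilibrium.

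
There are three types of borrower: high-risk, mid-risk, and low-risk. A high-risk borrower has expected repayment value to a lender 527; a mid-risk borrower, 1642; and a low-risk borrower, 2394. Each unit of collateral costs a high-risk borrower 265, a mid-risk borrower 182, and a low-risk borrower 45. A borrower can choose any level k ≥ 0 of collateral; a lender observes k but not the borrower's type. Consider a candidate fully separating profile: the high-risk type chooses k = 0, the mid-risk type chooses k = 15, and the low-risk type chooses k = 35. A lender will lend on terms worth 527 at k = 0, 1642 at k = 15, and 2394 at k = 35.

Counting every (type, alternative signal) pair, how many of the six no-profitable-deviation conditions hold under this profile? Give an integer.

Low-risk (own payoff 2394 − 45×35 = 819): to k=0 gives 527 → no gain ✓; to k=15 gives 1642 − 45×15 = 967 → profitable ✗.
High-risk (own payoff 527): to k=15 gives 1642 − 265×15 = -2333 → no gain ✓; to k=35 gives 2394 − 265×35 = -6881 → no gain ✓.
Mid-risk (own payoff 1642 − 182×15 = -1088): to k=0 gives 527 → profitable ✗; to k=35 gives 2394 − 182×35 = -3976 → no gain ✓.
4 of the 6 constraints hold; not an equilibrium.

4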